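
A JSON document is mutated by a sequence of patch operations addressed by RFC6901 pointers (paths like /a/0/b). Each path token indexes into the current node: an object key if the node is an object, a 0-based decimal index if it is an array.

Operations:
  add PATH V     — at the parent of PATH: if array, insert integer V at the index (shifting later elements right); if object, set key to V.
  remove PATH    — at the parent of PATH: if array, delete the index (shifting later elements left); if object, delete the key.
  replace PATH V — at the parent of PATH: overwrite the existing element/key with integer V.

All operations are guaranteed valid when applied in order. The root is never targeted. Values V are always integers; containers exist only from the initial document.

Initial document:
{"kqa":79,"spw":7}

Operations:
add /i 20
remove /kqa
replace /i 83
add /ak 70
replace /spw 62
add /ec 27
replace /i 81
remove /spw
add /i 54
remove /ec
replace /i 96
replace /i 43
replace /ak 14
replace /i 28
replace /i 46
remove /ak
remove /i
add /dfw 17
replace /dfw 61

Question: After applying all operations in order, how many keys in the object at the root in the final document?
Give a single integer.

Answer: 1

Derivation:
After op 1 (add /i 20): {"i":20,"kqa":79,"spw":7}
After op 2 (remove /kqa): {"i":20,"spw":7}
After op 3 (replace /i 83): {"i":83,"spw":7}
After op 4 (add /ak 70): {"ak":70,"i":83,"spw":7}
After op 5 (replace /spw 62): {"ak":70,"i":83,"spw":62}
After op 6 (add /ec 27): {"ak":70,"ec":27,"i":83,"spw":62}
After op 7 (replace /i 81): {"ak":70,"ec":27,"i":81,"spw":62}
After op 8 (remove /spw): {"ak":70,"ec":27,"i":81}
After op 9 (add /i 54): {"ak":70,"ec":27,"i":54}
After op 10 (remove /ec): {"ak":70,"i":54}
After op 11 (replace /i 96): {"ak":70,"i":96}
After op 12 (replace /i 43): {"ak":70,"i":43}
After op 13 (replace /ak 14): {"ak":14,"i":43}
After op 14 (replace /i 28): {"ak":14,"i":28}
After op 15 (replace /i 46): {"ak":14,"i":46}
After op 16 (remove /ak): {"i":46}
After op 17 (remove /i): {}
After op 18 (add /dfw 17): {"dfw":17}
After op 19 (replace /dfw 61): {"dfw":61}
Size at the root: 1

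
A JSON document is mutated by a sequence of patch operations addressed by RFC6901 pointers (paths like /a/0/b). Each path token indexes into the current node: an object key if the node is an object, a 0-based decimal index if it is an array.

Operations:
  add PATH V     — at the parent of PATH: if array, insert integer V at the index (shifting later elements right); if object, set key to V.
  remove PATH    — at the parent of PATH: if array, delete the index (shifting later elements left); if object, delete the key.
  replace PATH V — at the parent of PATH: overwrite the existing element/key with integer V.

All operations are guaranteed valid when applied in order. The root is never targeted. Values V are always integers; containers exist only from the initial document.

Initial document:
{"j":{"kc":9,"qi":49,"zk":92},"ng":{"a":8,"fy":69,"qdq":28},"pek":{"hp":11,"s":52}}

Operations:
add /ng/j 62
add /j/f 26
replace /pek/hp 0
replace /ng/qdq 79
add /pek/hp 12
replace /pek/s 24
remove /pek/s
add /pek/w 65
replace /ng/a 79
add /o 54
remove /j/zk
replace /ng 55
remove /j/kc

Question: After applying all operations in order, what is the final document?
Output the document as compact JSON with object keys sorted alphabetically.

After op 1 (add /ng/j 62): {"j":{"kc":9,"qi":49,"zk":92},"ng":{"a":8,"fy":69,"j":62,"qdq":28},"pek":{"hp":11,"s":52}}
After op 2 (add /j/f 26): {"j":{"f":26,"kc":9,"qi":49,"zk":92},"ng":{"a":8,"fy":69,"j":62,"qdq":28},"pek":{"hp":11,"s":52}}
After op 3 (replace /pek/hp 0): {"j":{"f":26,"kc":9,"qi":49,"zk":92},"ng":{"a":8,"fy":69,"j":62,"qdq":28},"pek":{"hp":0,"s":52}}
After op 4 (replace /ng/qdq 79): {"j":{"f":26,"kc":9,"qi":49,"zk":92},"ng":{"a":8,"fy":69,"j":62,"qdq":79},"pek":{"hp":0,"s":52}}
After op 5 (add /pek/hp 12): {"j":{"f":26,"kc":9,"qi":49,"zk":92},"ng":{"a":8,"fy":69,"j":62,"qdq":79},"pek":{"hp":12,"s":52}}
After op 6 (replace /pek/s 24): {"j":{"f":26,"kc":9,"qi":49,"zk":92},"ng":{"a":8,"fy":69,"j":62,"qdq":79},"pek":{"hp":12,"s":24}}
After op 7 (remove /pek/s): {"j":{"f":26,"kc":9,"qi":49,"zk":92},"ng":{"a":8,"fy":69,"j":62,"qdq":79},"pek":{"hp":12}}
After op 8 (add /pek/w 65): {"j":{"f":26,"kc":9,"qi":49,"zk":92},"ng":{"a":8,"fy":69,"j":62,"qdq":79},"pek":{"hp":12,"w":65}}
After op 9 (replace /ng/a 79): {"j":{"f":26,"kc":9,"qi":49,"zk":92},"ng":{"a":79,"fy":69,"j":62,"qdq":79},"pek":{"hp":12,"w":65}}
After op 10 (add /o 54): {"j":{"f":26,"kc":9,"qi":49,"zk":92},"ng":{"a":79,"fy":69,"j":62,"qdq":79},"o":54,"pek":{"hp":12,"w":65}}
After op 11 (remove /j/zk): {"j":{"f":26,"kc":9,"qi":49},"ng":{"a":79,"fy":69,"j":62,"qdq":79},"o":54,"pek":{"hp":12,"w":65}}
After op 12 (replace /ng 55): {"j":{"f":26,"kc":9,"qi":49},"ng":55,"o":54,"pek":{"hp":12,"w":65}}
After op 13 (remove /j/kc): {"j":{"f":26,"qi":49},"ng":55,"o":54,"pek":{"hp":12,"w":65}}

Answer: {"j":{"f":26,"qi":49},"ng":55,"o":54,"pek":{"hp":12,"w":65}}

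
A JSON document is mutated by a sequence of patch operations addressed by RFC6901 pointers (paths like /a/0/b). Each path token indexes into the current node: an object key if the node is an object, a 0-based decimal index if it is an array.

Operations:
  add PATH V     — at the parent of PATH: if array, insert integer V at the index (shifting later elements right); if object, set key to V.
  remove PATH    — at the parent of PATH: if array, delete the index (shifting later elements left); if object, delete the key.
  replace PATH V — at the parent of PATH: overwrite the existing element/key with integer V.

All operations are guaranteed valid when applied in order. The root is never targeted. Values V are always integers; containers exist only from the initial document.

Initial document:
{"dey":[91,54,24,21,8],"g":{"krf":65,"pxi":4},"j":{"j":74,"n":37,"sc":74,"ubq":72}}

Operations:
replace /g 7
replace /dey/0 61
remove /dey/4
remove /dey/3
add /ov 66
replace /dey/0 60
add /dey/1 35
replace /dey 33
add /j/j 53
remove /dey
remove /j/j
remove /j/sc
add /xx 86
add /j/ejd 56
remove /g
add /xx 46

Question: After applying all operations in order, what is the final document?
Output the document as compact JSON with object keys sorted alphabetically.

Answer: {"j":{"ejd":56,"n":37,"ubq":72},"ov":66,"xx":46}

Derivation:
After op 1 (replace /g 7): {"dey":[91,54,24,21,8],"g":7,"j":{"j":74,"n":37,"sc":74,"ubq":72}}
After op 2 (replace /dey/0 61): {"dey":[61,54,24,21,8],"g":7,"j":{"j":74,"n":37,"sc":74,"ubq":72}}
After op 3 (remove /dey/4): {"dey":[61,54,24,21],"g":7,"j":{"j":74,"n":37,"sc":74,"ubq":72}}
After op 4 (remove /dey/3): {"dey":[61,54,24],"g":7,"j":{"j":74,"n":37,"sc":74,"ubq":72}}
After op 5 (add /ov 66): {"dey":[61,54,24],"g":7,"j":{"j":74,"n":37,"sc":74,"ubq":72},"ov":66}
After op 6 (replace /dey/0 60): {"dey":[60,54,24],"g":7,"j":{"j":74,"n":37,"sc":74,"ubq":72},"ov":66}
After op 7 (add /dey/1 35): {"dey":[60,35,54,24],"g":7,"j":{"j":74,"n":37,"sc":74,"ubq":72},"ov":66}
After op 8 (replace /dey 33): {"dey":33,"g":7,"j":{"j":74,"n":37,"sc":74,"ubq":72},"ov":66}
After op 9 (add /j/j 53): {"dey":33,"g":7,"j":{"j":53,"n":37,"sc":74,"ubq":72},"ov":66}
After op 10 (remove /dey): {"g":7,"j":{"j":53,"n":37,"sc":74,"ubq":72},"ov":66}
After op 11 (remove /j/j): {"g":7,"j":{"n":37,"sc":74,"ubq":72},"ov":66}
After op 12 (remove /j/sc): {"g":7,"j":{"n":37,"ubq":72},"ov":66}
After op 13 (add /xx 86): {"g":7,"j":{"n":37,"ubq":72},"ov":66,"xx":86}
After op 14 (add /j/ejd 56): {"g":7,"j":{"ejd":56,"n":37,"ubq":72},"ov":66,"xx":86}
After op 15 (remove /g): {"j":{"ejd":56,"n":37,"ubq":72},"ov":66,"xx":86}
After op 16 (add /xx 46): {"j":{"ejd":56,"n":37,"ubq":72},"ov":66,"xx":46}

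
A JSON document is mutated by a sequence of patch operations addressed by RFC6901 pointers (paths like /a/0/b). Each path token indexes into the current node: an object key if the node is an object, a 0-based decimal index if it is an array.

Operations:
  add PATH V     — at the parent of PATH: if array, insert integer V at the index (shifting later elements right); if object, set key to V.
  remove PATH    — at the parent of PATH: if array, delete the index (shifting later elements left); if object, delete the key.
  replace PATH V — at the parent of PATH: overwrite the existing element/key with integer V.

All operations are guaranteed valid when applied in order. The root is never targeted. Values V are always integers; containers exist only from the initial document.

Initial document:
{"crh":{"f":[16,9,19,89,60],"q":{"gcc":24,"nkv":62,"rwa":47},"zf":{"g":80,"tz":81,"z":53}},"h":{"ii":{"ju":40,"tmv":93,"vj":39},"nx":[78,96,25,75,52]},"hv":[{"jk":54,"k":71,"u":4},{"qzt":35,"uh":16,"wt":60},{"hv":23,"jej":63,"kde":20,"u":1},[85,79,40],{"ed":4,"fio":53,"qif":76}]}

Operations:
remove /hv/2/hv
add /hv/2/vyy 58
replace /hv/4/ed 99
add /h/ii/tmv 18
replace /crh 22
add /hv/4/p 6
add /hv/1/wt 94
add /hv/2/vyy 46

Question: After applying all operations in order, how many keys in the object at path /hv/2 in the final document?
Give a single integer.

After op 1 (remove /hv/2/hv): {"crh":{"f":[16,9,19,89,60],"q":{"gcc":24,"nkv":62,"rwa":47},"zf":{"g":80,"tz":81,"z":53}},"h":{"ii":{"ju":40,"tmv":93,"vj":39},"nx":[78,96,25,75,52]},"hv":[{"jk":54,"k":71,"u":4},{"qzt":35,"uh":16,"wt":60},{"jej":63,"kde":20,"u":1},[85,79,40],{"ed":4,"fio":53,"qif":76}]}
After op 2 (add /hv/2/vyy 58): {"crh":{"f":[16,9,19,89,60],"q":{"gcc":24,"nkv":62,"rwa":47},"zf":{"g":80,"tz":81,"z":53}},"h":{"ii":{"ju":40,"tmv":93,"vj":39},"nx":[78,96,25,75,52]},"hv":[{"jk":54,"k":71,"u":4},{"qzt":35,"uh":16,"wt":60},{"jej":63,"kde":20,"u":1,"vyy":58},[85,79,40],{"ed":4,"fio":53,"qif":76}]}
After op 3 (replace /hv/4/ed 99): {"crh":{"f":[16,9,19,89,60],"q":{"gcc":24,"nkv":62,"rwa":47},"zf":{"g":80,"tz":81,"z":53}},"h":{"ii":{"ju":40,"tmv":93,"vj":39},"nx":[78,96,25,75,52]},"hv":[{"jk":54,"k":71,"u":4},{"qzt":35,"uh":16,"wt":60},{"jej":63,"kde":20,"u":1,"vyy":58},[85,79,40],{"ed":99,"fio":53,"qif":76}]}
After op 4 (add /h/ii/tmv 18): {"crh":{"f":[16,9,19,89,60],"q":{"gcc":24,"nkv":62,"rwa":47},"zf":{"g":80,"tz":81,"z":53}},"h":{"ii":{"ju":40,"tmv":18,"vj":39},"nx":[78,96,25,75,52]},"hv":[{"jk":54,"k":71,"u":4},{"qzt":35,"uh":16,"wt":60},{"jej":63,"kde":20,"u":1,"vyy":58},[85,79,40],{"ed":99,"fio":53,"qif":76}]}
After op 5 (replace /crh 22): {"crh":22,"h":{"ii":{"ju":40,"tmv":18,"vj":39},"nx":[78,96,25,75,52]},"hv":[{"jk":54,"k":71,"u":4},{"qzt":35,"uh":16,"wt":60},{"jej":63,"kde":20,"u":1,"vyy":58},[85,79,40],{"ed":99,"fio":53,"qif":76}]}
After op 6 (add /hv/4/p 6): {"crh":22,"h":{"ii":{"ju":40,"tmv":18,"vj":39},"nx":[78,96,25,75,52]},"hv":[{"jk":54,"k":71,"u":4},{"qzt":35,"uh":16,"wt":60},{"jej":63,"kde":20,"u":1,"vyy":58},[85,79,40],{"ed":99,"fio":53,"p":6,"qif":76}]}
After op 7 (add /hv/1/wt 94): {"crh":22,"h":{"ii":{"ju":40,"tmv":18,"vj":39},"nx":[78,96,25,75,52]},"hv":[{"jk":54,"k":71,"u":4},{"qzt":35,"uh":16,"wt":94},{"jej":63,"kde":20,"u":1,"vyy":58},[85,79,40],{"ed":99,"fio":53,"p":6,"qif":76}]}
After op 8 (add /hv/2/vyy 46): {"crh":22,"h":{"ii":{"ju":40,"tmv":18,"vj":39},"nx":[78,96,25,75,52]},"hv":[{"jk":54,"k":71,"u":4},{"qzt":35,"uh":16,"wt":94},{"jej":63,"kde":20,"u":1,"vyy":46},[85,79,40],{"ed":99,"fio":53,"p":6,"qif":76}]}
Size at path /hv/2: 4

Answer: 4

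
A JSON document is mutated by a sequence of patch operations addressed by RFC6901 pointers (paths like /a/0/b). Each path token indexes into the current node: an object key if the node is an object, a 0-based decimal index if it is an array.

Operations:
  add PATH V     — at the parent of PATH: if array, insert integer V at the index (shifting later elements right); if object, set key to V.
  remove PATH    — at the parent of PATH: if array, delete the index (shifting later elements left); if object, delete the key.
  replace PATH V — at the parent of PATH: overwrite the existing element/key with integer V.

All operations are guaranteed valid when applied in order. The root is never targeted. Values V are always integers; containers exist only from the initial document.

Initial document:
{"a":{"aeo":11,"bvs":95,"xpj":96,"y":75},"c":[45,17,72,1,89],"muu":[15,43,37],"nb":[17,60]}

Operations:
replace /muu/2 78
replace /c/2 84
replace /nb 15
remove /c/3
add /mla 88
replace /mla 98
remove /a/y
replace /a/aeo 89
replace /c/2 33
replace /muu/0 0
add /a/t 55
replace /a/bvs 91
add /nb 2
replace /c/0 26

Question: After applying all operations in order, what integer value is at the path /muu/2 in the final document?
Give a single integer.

After op 1 (replace /muu/2 78): {"a":{"aeo":11,"bvs":95,"xpj":96,"y":75},"c":[45,17,72,1,89],"muu":[15,43,78],"nb":[17,60]}
After op 2 (replace /c/2 84): {"a":{"aeo":11,"bvs":95,"xpj":96,"y":75},"c":[45,17,84,1,89],"muu":[15,43,78],"nb":[17,60]}
After op 3 (replace /nb 15): {"a":{"aeo":11,"bvs":95,"xpj":96,"y":75},"c":[45,17,84,1,89],"muu":[15,43,78],"nb":15}
After op 4 (remove /c/3): {"a":{"aeo":11,"bvs":95,"xpj":96,"y":75},"c":[45,17,84,89],"muu":[15,43,78],"nb":15}
After op 5 (add /mla 88): {"a":{"aeo":11,"bvs":95,"xpj":96,"y":75},"c":[45,17,84,89],"mla":88,"muu":[15,43,78],"nb":15}
After op 6 (replace /mla 98): {"a":{"aeo":11,"bvs":95,"xpj":96,"y":75},"c":[45,17,84,89],"mla":98,"muu":[15,43,78],"nb":15}
After op 7 (remove /a/y): {"a":{"aeo":11,"bvs":95,"xpj":96},"c":[45,17,84,89],"mla":98,"muu":[15,43,78],"nb":15}
After op 8 (replace /a/aeo 89): {"a":{"aeo":89,"bvs":95,"xpj":96},"c":[45,17,84,89],"mla":98,"muu":[15,43,78],"nb":15}
After op 9 (replace /c/2 33): {"a":{"aeo":89,"bvs":95,"xpj":96},"c":[45,17,33,89],"mla":98,"muu":[15,43,78],"nb":15}
After op 10 (replace /muu/0 0): {"a":{"aeo":89,"bvs":95,"xpj":96},"c":[45,17,33,89],"mla":98,"muu":[0,43,78],"nb":15}
After op 11 (add /a/t 55): {"a":{"aeo":89,"bvs":95,"t":55,"xpj":96},"c":[45,17,33,89],"mla":98,"muu":[0,43,78],"nb":15}
After op 12 (replace /a/bvs 91): {"a":{"aeo":89,"bvs":91,"t":55,"xpj":96},"c":[45,17,33,89],"mla":98,"muu":[0,43,78],"nb":15}
After op 13 (add /nb 2): {"a":{"aeo":89,"bvs":91,"t":55,"xpj":96},"c":[45,17,33,89],"mla":98,"muu":[0,43,78],"nb":2}
After op 14 (replace /c/0 26): {"a":{"aeo":89,"bvs":91,"t":55,"xpj":96},"c":[26,17,33,89],"mla":98,"muu":[0,43,78],"nb":2}
Value at /muu/2: 78

Answer: 78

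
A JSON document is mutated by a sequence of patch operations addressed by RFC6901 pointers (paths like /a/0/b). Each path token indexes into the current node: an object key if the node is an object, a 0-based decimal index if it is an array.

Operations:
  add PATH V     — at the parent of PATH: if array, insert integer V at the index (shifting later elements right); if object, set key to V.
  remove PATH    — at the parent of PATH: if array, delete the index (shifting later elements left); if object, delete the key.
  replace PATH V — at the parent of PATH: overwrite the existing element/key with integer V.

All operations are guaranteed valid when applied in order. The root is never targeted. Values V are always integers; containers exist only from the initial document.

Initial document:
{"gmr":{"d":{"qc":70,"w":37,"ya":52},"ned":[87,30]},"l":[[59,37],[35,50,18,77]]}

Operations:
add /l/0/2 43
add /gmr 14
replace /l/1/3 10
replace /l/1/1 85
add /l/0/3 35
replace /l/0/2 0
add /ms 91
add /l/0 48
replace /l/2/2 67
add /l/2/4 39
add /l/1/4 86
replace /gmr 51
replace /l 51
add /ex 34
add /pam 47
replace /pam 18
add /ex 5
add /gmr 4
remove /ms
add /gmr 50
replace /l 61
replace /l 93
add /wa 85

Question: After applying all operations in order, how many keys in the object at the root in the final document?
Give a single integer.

Answer: 5

Derivation:
After op 1 (add /l/0/2 43): {"gmr":{"d":{"qc":70,"w":37,"ya":52},"ned":[87,30]},"l":[[59,37,43],[35,50,18,77]]}
After op 2 (add /gmr 14): {"gmr":14,"l":[[59,37,43],[35,50,18,77]]}
After op 3 (replace /l/1/3 10): {"gmr":14,"l":[[59,37,43],[35,50,18,10]]}
After op 4 (replace /l/1/1 85): {"gmr":14,"l":[[59,37,43],[35,85,18,10]]}
After op 5 (add /l/0/3 35): {"gmr":14,"l":[[59,37,43,35],[35,85,18,10]]}
After op 6 (replace /l/0/2 0): {"gmr":14,"l":[[59,37,0,35],[35,85,18,10]]}
After op 7 (add /ms 91): {"gmr":14,"l":[[59,37,0,35],[35,85,18,10]],"ms":91}
After op 8 (add /l/0 48): {"gmr":14,"l":[48,[59,37,0,35],[35,85,18,10]],"ms":91}
After op 9 (replace /l/2/2 67): {"gmr":14,"l":[48,[59,37,0,35],[35,85,67,10]],"ms":91}
After op 10 (add /l/2/4 39): {"gmr":14,"l":[48,[59,37,0,35],[35,85,67,10,39]],"ms":91}
After op 11 (add /l/1/4 86): {"gmr":14,"l":[48,[59,37,0,35,86],[35,85,67,10,39]],"ms":91}
After op 12 (replace /gmr 51): {"gmr":51,"l":[48,[59,37,0,35,86],[35,85,67,10,39]],"ms":91}
After op 13 (replace /l 51): {"gmr":51,"l":51,"ms":91}
After op 14 (add /ex 34): {"ex":34,"gmr":51,"l":51,"ms":91}
After op 15 (add /pam 47): {"ex":34,"gmr":51,"l":51,"ms":91,"pam":47}
After op 16 (replace /pam 18): {"ex":34,"gmr":51,"l":51,"ms":91,"pam":18}
After op 17 (add /ex 5): {"ex":5,"gmr":51,"l":51,"ms":91,"pam":18}
After op 18 (add /gmr 4): {"ex":5,"gmr":4,"l":51,"ms":91,"pam":18}
After op 19 (remove /ms): {"ex":5,"gmr":4,"l":51,"pam":18}
After op 20 (add /gmr 50): {"ex":5,"gmr":50,"l":51,"pam":18}
After op 21 (replace /l 61): {"ex":5,"gmr":50,"l":61,"pam":18}
After op 22 (replace /l 93): {"ex":5,"gmr":50,"l":93,"pam":18}
After op 23 (add /wa 85): {"ex":5,"gmr":50,"l":93,"pam":18,"wa":85}
Size at the root: 5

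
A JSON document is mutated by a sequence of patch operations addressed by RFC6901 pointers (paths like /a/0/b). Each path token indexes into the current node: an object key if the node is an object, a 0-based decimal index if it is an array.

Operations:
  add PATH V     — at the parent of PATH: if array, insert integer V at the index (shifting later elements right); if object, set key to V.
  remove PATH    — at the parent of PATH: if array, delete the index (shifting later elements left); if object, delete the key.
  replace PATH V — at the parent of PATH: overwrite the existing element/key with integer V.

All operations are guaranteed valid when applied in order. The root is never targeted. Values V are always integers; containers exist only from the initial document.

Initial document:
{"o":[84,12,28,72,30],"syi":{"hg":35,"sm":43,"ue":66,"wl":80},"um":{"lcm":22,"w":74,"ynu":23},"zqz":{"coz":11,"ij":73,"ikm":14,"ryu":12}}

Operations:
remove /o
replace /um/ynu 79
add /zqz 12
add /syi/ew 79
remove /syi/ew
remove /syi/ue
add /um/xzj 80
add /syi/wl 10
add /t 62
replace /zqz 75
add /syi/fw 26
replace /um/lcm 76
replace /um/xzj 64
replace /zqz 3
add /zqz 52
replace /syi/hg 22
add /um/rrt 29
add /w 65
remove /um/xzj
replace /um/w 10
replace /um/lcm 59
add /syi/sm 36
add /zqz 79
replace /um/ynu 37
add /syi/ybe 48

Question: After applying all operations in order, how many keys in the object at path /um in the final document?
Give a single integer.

Answer: 4

Derivation:
After op 1 (remove /o): {"syi":{"hg":35,"sm":43,"ue":66,"wl":80},"um":{"lcm":22,"w":74,"ynu":23},"zqz":{"coz":11,"ij":73,"ikm":14,"ryu":12}}
After op 2 (replace /um/ynu 79): {"syi":{"hg":35,"sm":43,"ue":66,"wl":80},"um":{"lcm":22,"w":74,"ynu":79},"zqz":{"coz":11,"ij":73,"ikm":14,"ryu":12}}
After op 3 (add /zqz 12): {"syi":{"hg":35,"sm":43,"ue":66,"wl":80},"um":{"lcm":22,"w":74,"ynu":79},"zqz":12}
After op 4 (add /syi/ew 79): {"syi":{"ew":79,"hg":35,"sm":43,"ue":66,"wl":80},"um":{"lcm":22,"w":74,"ynu":79},"zqz":12}
After op 5 (remove /syi/ew): {"syi":{"hg":35,"sm":43,"ue":66,"wl":80},"um":{"lcm":22,"w":74,"ynu":79},"zqz":12}
After op 6 (remove /syi/ue): {"syi":{"hg":35,"sm":43,"wl":80},"um":{"lcm":22,"w":74,"ynu":79},"zqz":12}
After op 7 (add /um/xzj 80): {"syi":{"hg":35,"sm":43,"wl":80},"um":{"lcm":22,"w":74,"xzj":80,"ynu":79},"zqz":12}
After op 8 (add /syi/wl 10): {"syi":{"hg":35,"sm":43,"wl":10},"um":{"lcm":22,"w":74,"xzj":80,"ynu":79},"zqz":12}
After op 9 (add /t 62): {"syi":{"hg":35,"sm":43,"wl":10},"t":62,"um":{"lcm":22,"w":74,"xzj":80,"ynu":79},"zqz":12}
After op 10 (replace /zqz 75): {"syi":{"hg":35,"sm":43,"wl":10},"t":62,"um":{"lcm":22,"w":74,"xzj":80,"ynu":79},"zqz":75}
After op 11 (add /syi/fw 26): {"syi":{"fw":26,"hg":35,"sm":43,"wl":10},"t":62,"um":{"lcm":22,"w":74,"xzj":80,"ynu":79},"zqz":75}
After op 12 (replace /um/lcm 76): {"syi":{"fw":26,"hg":35,"sm":43,"wl":10},"t":62,"um":{"lcm":76,"w":74,"xzj":80,"ynu":79},"zqz":75}
After op 13 (replace /um/xzj 64): {"syi":{"fw":26,"hg":35,"sm":43,"wl":10},"t":62,"um":{"lcm":76,"w":74,"xzj":64,"ynu":79},"zqz":75}
After op 14 (replace /zqz 3): {"syi":{"fw":26,"hg":35,"sm":43,"wl":10},"t":62,"um":{"lcm":76,"w":74,"xzj":64,"ynu":79},"zqz":3}
After op 15 (add /zqz 52): {"syi":{"fw":26,"hg":35,"sm":43,"wl":10},"t":62,"um":{"lcm":76,"w":74,"xzj":64,"ynu":79},"zqz":52}
After op 16 (replace /syi/hg 22): {"syi":{"fw":26,"hg":22,"sm":43,"wl":10},"t":62,"um":{"lcm":76,"w":74,"xzj":64,"ynu":79},"zqz":52}
After op 17 (add /um/rrt 29): {"syi":{"fw":26,"hg":22,"sm":43,"wl":10},"t":62,"um":{"lcm":76,"rrt":29,"w":74,"xzj":64,"ynu":79},"zqz":52}
After op 18 (add /w 65): {"syi":{"fw":26,"hg":22,"sm":43,"wl":10},"t":62,"um":{"lcm":76,"rrt":29,"w":74,"xzj":64,"ynu":79},"w":65,"zqz":52}
After op 19 (remove /um/xzj): {"syi":{"fw":26,"hg":22,"sm":43,"wl":10},"t":62,"um":{"lcm":76,"rrt":29,"w":74,"ynu":79},"w":65,"zqz":52}
After op 20 (replace /um/w 10): {"syi":{"fw":26,"hg":22,"sm":43,"wl":10},"t":62,"um":{"lcm":76,"rrt":29,"w":10,"ynu":79},"w":65,"zqz":52}
After op 21 (replace /um/lcm 59): {"syi":{"fw":26,"hg":22,"sm":43,"wl":10},"t":62,"um":{"lcm":59,"rrt":29,"w":10,"ynu":79},"w":65,"zqz":52}
After op 22 (add /syi/sm 36): {"syi":{"fw":26,"hg":22,"sm":36,"wl":10},"t":62,"um":{"lcm":59,"rrt":29,"w":10,"ynu":79},"w":65,"zqz":52}
After op 23 (add /zqz 79): {"syi":{"fw":26,"hg":22,"sm":36,"wl":10},"t":62,"um":{"lcm":59,"rrt":29,"w":10,"ynu":79},"w":65,"zqz":79}
After op 24 (replace /um/ynu 37): {"syi":{"fw":26,"hg":22,"sm":36,"wl":10},"t":62,"um":{"lcm":59,"rrt":29,"w":10,"ynu":37},"w":65,"zqz":79}
After op 25 (add /syi/ybe 48): {"syi":{"fw":26,"hg":22,"sm":36,"wl":10,"ybe":48},"t":62,"um":{"lcm":59,"rrt":29,"w":10,"ynu":37},"w":65,"zqz":79}
Size at path /um: 4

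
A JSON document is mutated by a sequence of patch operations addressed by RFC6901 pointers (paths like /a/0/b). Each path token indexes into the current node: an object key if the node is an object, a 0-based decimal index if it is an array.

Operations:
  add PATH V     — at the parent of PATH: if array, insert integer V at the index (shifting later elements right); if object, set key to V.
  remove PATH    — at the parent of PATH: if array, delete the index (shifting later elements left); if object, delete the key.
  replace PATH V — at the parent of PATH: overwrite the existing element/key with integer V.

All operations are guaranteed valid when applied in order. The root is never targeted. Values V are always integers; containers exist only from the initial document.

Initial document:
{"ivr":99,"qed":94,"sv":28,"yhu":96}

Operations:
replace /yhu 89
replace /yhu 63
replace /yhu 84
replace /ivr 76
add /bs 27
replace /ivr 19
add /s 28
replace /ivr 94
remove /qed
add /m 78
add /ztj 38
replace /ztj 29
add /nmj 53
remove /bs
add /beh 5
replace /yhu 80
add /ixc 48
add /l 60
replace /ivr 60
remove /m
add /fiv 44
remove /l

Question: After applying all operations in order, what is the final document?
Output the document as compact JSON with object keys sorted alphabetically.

Answer: {"beh":5,"fiv":44,"ivr":60,"ixc":48,"nmj":53,"s":28,"sv":28,"yhu":80,"ztj":29}

Derivation:
After op 1 (replace /yhu 89): {"ivr":99,"qed":94,"sv":28,"yhu":89}
After op 2 (replace /yhu 63): {"ivr":99,"qed":94,"sv":28,"yhu":63}
After op 3 (replace /yhu 84): {"ivr":99,"qed":94,"sv":28,"yhu":84}
After op 4 (replace /ivr 76): {"ivr":76,"qed":94,"sv":28,"yhu":84}
After op 5 (add /bs 27): {"bs":27,"ivr":76,"qed":94,"sv":28,"yhu":84}
After op 6 (replace /ivr 19): {"bs":27,"ivr":19,"qed":94,"sv":28,"yhu":84}
After op 7 (add /s 28): {"bs":27,"ivr":19,"qed":94,"s":28,"sv":28,"yhu":84}
After op 8 (replace /ivr 94): {"bs":27,"ivr":94,"qed":94,"s":28,"sv":28,"yhu":84}
After op 9 (remove /qed): {"bs":27,"ivr":94,"s":28,"sv":28,"yhu":84}
After op 10 (add /m 78): {"bs":27,"ivr":94,"m":78,"s":28,"sv":28,"yhu":84}
After op 11 (add /ztj 38): {"bs":27,"ivr":94,"m":78,"s":28,"sv":28,"yhu":84,"ztj":38}
After op 12 (replace /ztj 29): {"bs":27,"ivr":94,"m":78,"s":28,"sv":28,"yhu":84,"ztj":29}
After op 13 (add /nmj 53): {"bs":27,"ivr":94,"m":78,"nmj":53,"s":28,"sv":28,"yhu":84,"ztj":29}
After op 14 (remove /bs): {"ivr":94,"m":78,"nmj":53,"s":28,"sv":28,"yhu":84,"ztj":29}
After op 15 (add /beh 5): {"beh":5,"ivr":94,"m":78,"nmj":53,"s":28,"sv":28,"yhu":84,"ztj":29}
After op 16 (replace /yhu 80): {"beh":5,"ivr":94,"m":78,"nmj":53,"s":28,"sv":28,"yhu":80,"ztj":29}
After op 17 (add /ixc 48): {"beh":5,"ivr":94,"ixc":48,"m":78,"nmj":53,"s":28,"sv":28,"yhu":80,"ztj":29}
After op 18 (add /l 60): {"beh":5,"ivr":94,"ixc":48,"l":60,"m":78,"nmj":53,"s":28,"sv":28,"yhu":80,"ztj":29}
After op 19 (replace /ivr 60): {"beh":5,"ivr":60,"ixc":48,"l":60,"m":78,"nmj":53,"s":28,"sv":28,"yhu":80,"ztj":29}
After op 20 (remove /m): {"beh":5,"ivr":60,"ixc":48,"l":60,"nmj":53,"s":28,"sv":28,"yhu":80,"ztj":29}
After op 21 (add /fiv 44): {"beh":5,"fiv":44,"ivr":60,"ixc":48,"l":60,"nmj":53,"s":28,"sv":28,"yhu":80,"ztj":29}
After op 22 (remove /l): {"beh":5,"fiv":44,"ivr":60,"ixc":48,"nmj":53,"s":28,"sv":28,"yhu":80,"ztj":29}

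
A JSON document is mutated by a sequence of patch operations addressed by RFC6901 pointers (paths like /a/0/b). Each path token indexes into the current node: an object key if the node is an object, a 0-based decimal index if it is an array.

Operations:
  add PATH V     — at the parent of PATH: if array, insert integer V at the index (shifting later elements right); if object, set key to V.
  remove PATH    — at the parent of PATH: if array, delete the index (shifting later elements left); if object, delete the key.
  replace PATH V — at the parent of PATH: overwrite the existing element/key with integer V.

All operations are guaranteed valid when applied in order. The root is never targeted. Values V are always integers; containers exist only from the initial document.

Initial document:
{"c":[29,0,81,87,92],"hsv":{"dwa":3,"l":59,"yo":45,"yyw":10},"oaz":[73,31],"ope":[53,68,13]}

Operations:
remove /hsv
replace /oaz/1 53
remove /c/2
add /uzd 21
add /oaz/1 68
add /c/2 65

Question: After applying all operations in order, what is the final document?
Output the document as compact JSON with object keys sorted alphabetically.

After op 1 (remove /hsv): {"c":[29,0,81,87,92],"oaz":[73,31],"ope":[53,68,13]}
After op 2 (replace /oaz/1 53): {"c":[29,0,81,87,92],"oaz":[73,53],"ope":[53,68,13]}
After op 3 (remove /c/2): {"c":[29,0,87,92],"oaz":[73,53],"ope":[53,68,13]}
After op 4 (add /uzd 21): {"c":[29,0,87,92],"oaz":[73,53],"ope":[53,68,13],"uzd":21}
After op 5 (add /oaz/1 68): {"c":[29,0,87,92],"oaz":[73,68,53],"ope":[53,68,13],"uzd":21}
After op 6 (add /c/2 65): {"c":[29,0,65,87,92],"oaz":[73,68,53],"ope":[53,68,13],"uzd":21}

Answer: {"c":[29,0,65,87,92],"oaz":[73,68,53],"ope":[53,68,13],"uzd":21}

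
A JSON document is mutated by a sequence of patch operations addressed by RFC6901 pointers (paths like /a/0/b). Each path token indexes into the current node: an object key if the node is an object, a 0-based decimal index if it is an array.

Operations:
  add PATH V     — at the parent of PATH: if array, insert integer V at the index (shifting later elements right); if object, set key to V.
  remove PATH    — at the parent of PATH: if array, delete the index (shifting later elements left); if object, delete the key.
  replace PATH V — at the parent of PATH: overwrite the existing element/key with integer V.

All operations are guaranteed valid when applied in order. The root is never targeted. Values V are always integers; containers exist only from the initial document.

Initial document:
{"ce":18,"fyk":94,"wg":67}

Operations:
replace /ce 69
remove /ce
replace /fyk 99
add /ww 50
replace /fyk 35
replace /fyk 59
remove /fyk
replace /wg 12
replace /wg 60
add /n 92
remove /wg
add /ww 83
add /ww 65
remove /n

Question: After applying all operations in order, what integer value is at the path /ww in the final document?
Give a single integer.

Answer: 65

Derivation:
After op 1 (replace /ce 69): {"ce":69,"fyk":94,"wg":67}
After op 2 (remove /ce): {"fyk":94,"wg":67}
After op 3 (replace /fyk 99): {"fyk":99,"wg":67}
After op 4 (add /ww 50): {"fyk":99,"wg":67,"ww":50}
After op 5 (replace /fyk 35): {"fyk":35,"wg":67,"ww":50}
After op 6 (replace /fyk 59): {"fyk":59,"wg":67,"ww":50}
After op 7 (remove /fyk): {"wg":67,"ww":50}
After op 8 (replace /wg 12): {"wg":12,"ww":50}
After op 9 (replace /wg 60): {"wg":60,"ww":50}
After op 10 (add /n 92): {"n":92,"wg":60,"ww":50}
After op 11 (remove /wg): {"n":92,"ww":50}
After op 12 (add /ww 83): {"n":92,"ww":83}
After op 13 (add /ww 65): {"n":92,"ww":65}
After op 14 (remove /n): {"ww":65}
Value at /ww: 65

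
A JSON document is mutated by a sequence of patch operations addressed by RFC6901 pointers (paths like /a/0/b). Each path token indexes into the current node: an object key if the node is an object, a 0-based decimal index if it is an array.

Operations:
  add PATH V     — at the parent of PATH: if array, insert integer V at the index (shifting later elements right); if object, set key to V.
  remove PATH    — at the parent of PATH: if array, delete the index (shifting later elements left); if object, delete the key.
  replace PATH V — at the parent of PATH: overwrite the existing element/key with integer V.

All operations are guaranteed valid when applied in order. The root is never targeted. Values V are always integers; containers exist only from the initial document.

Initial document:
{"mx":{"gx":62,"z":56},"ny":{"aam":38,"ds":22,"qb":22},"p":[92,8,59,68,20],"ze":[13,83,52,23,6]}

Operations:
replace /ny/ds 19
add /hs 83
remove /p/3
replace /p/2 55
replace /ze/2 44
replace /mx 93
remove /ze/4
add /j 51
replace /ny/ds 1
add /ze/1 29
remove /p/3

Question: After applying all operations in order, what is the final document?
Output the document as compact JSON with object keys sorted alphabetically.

Answer: {"hs":83,"j":51,"mx":93,"ny":{"aam":38,"ds":1,"qb":22},"p":[92,8,55],"ze":[13,29,83,44,23]}

Derivation:
After op 1 (replace /ny/ds 19): {"mx":{"gx":62,"z":56},"ny":{"aam":38,"ds":19,"qb":22},"p":[92,8,59,68,20],"ze":[13,83,52,23,6]}
After op 2 (add /hs 83): {"hs":83,"mx":{"gx":62,"z":56},"ny":{"aam":38,"ds":19,"qb":22},"p":[92,8,59,68,20],"ze":[13,83,52,23,6]}
After op 3 (remove /p/3): {"hs":83,"mx":{"gx":62,"z":56},"ny":{"aam":38,"ds":19,"qb":22},"p":[92,8,59,20],"ze":[13,83,52,23,6]}
After op 4 (replace /p/2 55): {"hs":83,"mx":{"gx":62,"z":56},"ny":{"aam":38,"ds":19,"qb":22},"p":[92,8,55,20],"ze":[13,83,52,23,6]}
After op 5 (replace /ze/2 44): {"hs":83,"mx":{"gx":62,"z":56},"ny":{"aam":38,"ds":19,"qb":22},"p":[92,8,55,20],"ze":[13,83,44,23,6]}
After op 6 (replace /mx 93): {"hs":83,"mx":93,"ny":{"aam":38,"ds":19,"qb":22},"p":[92,8,55,20],"ze":[13,83,44,23,6]}
After op 7 (remove /ze/4): {"hs":83,"mx":93,"ny":{"aam":38,"ds":19,"qb":22},"p":[92,8,55,20],"ze":[13,83,44,23]}
After op 8 (add /j 51): {"hs":83,"j":51,"mx":93,"ny":{"aam":38,"ds":19,"qb":22},"p":[92,8,55,20],"ze":[13,83,44,23]}
After op 9 (replace /ny/ds 1): {"hs":83,"j":51,"mx":93,"ny":{"aam":38,"ds":1,"qb":22},"p":[92,8,55,20],"ze":[13,83,44,23]}
After op 10 (add /ze/1 29): {"hs":83,"j":51,"mx":93,"ny":{"aam":38,"ds":1,"qb":22},"p":[92,8,55,20],"ze":[13,29,83,44,23]}
After op 11 (remove /p/3): {"hs":83,"j":51,"mx":93,"ny":{"aam":38,"ds":1,"qb":22},"p":[92,8,55],"ze":[13,29,83,44,23]}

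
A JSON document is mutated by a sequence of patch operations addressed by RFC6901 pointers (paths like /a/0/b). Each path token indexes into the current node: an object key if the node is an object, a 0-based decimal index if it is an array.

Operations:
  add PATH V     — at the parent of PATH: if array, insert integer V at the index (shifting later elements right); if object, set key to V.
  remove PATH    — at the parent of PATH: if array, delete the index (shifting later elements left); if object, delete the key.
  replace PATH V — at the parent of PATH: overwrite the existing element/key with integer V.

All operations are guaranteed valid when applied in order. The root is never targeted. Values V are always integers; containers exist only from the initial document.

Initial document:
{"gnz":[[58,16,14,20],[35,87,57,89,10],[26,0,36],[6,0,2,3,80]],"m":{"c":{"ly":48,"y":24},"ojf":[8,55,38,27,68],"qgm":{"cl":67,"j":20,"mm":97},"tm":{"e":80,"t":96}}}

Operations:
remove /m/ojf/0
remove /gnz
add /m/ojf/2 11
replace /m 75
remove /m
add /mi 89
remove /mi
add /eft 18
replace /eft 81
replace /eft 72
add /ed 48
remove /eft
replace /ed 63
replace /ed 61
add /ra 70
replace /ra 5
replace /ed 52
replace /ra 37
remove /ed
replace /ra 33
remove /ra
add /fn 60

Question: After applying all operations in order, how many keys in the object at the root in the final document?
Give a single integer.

After op 1 (remove /m/ojf/0): {"gnz":[[58,16,14,20],[35,87,57,89,10],[26,0,36],[6,0,2,3,80]],"m":{"c":{"ly":48,"y":24},"ojf":[55,38,27,68],"qgm":{"cl":67,"j":20,"mm":97},"tm":{"e":80,"t":96}}}
After op 2 (remove /gnz): {"m":{"c":{"ly":48,"y":24},"ojf":[55,38,27,68],"qgm":{"cl":67,"j":20,"mm":97},"tm":{"e":80,"t":96}}}
After op 3 (add /m/ojf/2 11): {"m":{"c":{"ly":48,"y":24},"ojf":[55,38,11,27,68],"qgm":{"cl":67,"j":20,"mm":97},"tm":{"e":80,"t":96}}}
After op 4 (replace /m 75): {"m":75}
After op 5 (remove /m): {}
After op 6 (add /mi 89): {"mi":89}
After op 7 (remove /mi): {}
After op 8 (add /eft 18): {"eft":18}
After op 9 (replace /eft 81): {"eft":81}
After op 10 (replace /eft 72): {"eft":72}
After op 11 (add /ed 48): {"ed":48,"eft":72}
After op 12 (remove /eft): {"ed":48}
After op 13 (replace /ed 63): {"ed":63}
After op 14 (replace /ed 61): {"ed":61}
After op 15 (add /ra 70): {"ed":61,"ra":70}
After op 16 (replace /ra 5): {"ed":61,"ra":5}
After op 17 (replace /ed 52): {"ed":52,"ra":5}
After op 18 (replace /ra 37): {"ed":52,"ra":37}
After op 19 (remove /ed): {"ra":37}
After op 20 (replace /ra 33): {"ra":33}
After op 21 (remove /ra): {}
After op 22 (add /fn 60): {"fn":60}
Size at the root: 1

Answer: 1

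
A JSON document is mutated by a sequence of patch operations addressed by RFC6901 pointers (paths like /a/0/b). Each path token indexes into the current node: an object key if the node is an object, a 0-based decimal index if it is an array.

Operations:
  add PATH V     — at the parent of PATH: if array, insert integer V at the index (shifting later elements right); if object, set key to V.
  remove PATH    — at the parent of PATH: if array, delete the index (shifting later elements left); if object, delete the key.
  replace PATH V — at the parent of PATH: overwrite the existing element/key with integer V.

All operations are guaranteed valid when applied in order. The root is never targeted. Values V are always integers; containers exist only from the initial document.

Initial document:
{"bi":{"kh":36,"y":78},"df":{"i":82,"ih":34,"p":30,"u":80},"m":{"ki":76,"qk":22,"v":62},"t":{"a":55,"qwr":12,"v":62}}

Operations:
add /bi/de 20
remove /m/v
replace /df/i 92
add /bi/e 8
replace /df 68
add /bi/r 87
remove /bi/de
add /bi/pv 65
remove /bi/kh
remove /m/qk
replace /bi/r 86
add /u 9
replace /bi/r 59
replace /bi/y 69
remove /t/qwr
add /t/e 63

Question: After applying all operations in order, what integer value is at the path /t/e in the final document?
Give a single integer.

Answer: 63

Derivation:
After op 1 (add /bi/de 20): {"bi":{"de":20,"kh":36,"y":78},"df":{"i":82,"ih":34,"p":30,"u":80},"m":{"ki":76,"qk":22,"v":62},"t":{"a":55,"qwr":12,"v":62}}
After op 2 (remove /m/v): {"bi":{"de":20,"kh":36,"y":78},"df":{"i":82,"ih":34,"p":30,"u":80},"m":{"ki":76,"qk":22},"t":{"a":55,"qwr":12,"v":62}}
After op 3 (replace /df/i 92): {"bi":{"de":20,"kh":36,"y":78},"df":{"i":92,"ih":34,"p":30,"u":80},"m":{"ki":76,"qk":22},"t":{"a":55,"qwr":12,"v":62}}
After op 4 (add /bi/e 8): {"bi":{"de":20,"e":8,"kh":36,"y":78},"df":{"i":92,"ih":34,"p":30,"u":80},"m":{"ki":76,"qk":22},"t":{"a":55,"qwr":12,"v":62}}
After op 5 (replace /df 68): {"bi":{"de":20,"e":8,"kh":36,"y":78},"df":68,"m":{"ki":76,"qk":22},"t":{"a":55,"qwr":12,"v":62}}
After op 6 (add /bi/r 87): {"bi":{"de":20,"e":8,"kh":36,"r":87,"y":78},"df":68,"m":{"ki":76,"qk":22},"t":{"a":55,"qwr":12,"v":62}}
After op 7 (remove /bi/de): {"bi":{"e":8,"kh":36,"r":87,"y":78},"df":68,"m":{"ki":76,"qk":22},"t":{"a":55,"qwr":12,"v":62}}
After op 8 (add /bi/pv 65): {"bi":{"e":8,"kh":36,"pv":65,"r":87,"y":78},"df":68,"m":{"ki":76,"qk":22},"t":{"a":55,"qwr":12,"v":62}}
After op 9 (remove /bi/kh): {"bi":{"e":8,"pv":65,"r":87,"y":78},"df":68,"m":{"ki":76,"qk":22},"t":{"a":55,"qwr":12,"v":62}}
After op 10 (remove /m/qk): {"bi":{"e":8,"pv":65,"r":87,"y":78},"df":68,"m":{"ki":76},"t":{"a":55,"qwr":12,"v":62}}
After op 11 (replace /bi/r 86): {"bi":{"e":8,"pv":65,"r":86,"y":78},"df":68,"m":{"ki":76},"t":{"a":55,"qwr":12,"v":62}}
After op 12 (add /u 9): {"bi":{"e":8,"pv":65,"r":86,"y":78},"df":68,"m":{"ki":76},"t":{"a":55,"qwr":12,"v":62},"u":9}
After op 13 (replace /bi/r 59): {"bi":{"e":8,"pv":65,"r":59,"y":78},"df":68,"m":{"ki":76},"t":{"a":55,"qwr":12,"v":62},"u":9}
After op 14 (replace /bi/y 69): {"bi":{"e":8,"pv":65,"r":59,"y":69},"df":68,"m":{"ki":76},"t":{"a":55,"qwr":12,"v":62},"u":9}
After op 15 (remove /t/qwr): {"bi":{"e":8,"pv":65,"r":59,"y":69},"df":68,"m":{"ki":76},"t":{"a":55,"v":62},"u":9}
After op 16 (add /t/e 63): {"bi":{"e":8,"pv":65,"r":59,"y":69},"df":68,"m":{"ki":76},"t":{"a":55,"e":63,"v":62},"u":9}
Value at /t/e: 63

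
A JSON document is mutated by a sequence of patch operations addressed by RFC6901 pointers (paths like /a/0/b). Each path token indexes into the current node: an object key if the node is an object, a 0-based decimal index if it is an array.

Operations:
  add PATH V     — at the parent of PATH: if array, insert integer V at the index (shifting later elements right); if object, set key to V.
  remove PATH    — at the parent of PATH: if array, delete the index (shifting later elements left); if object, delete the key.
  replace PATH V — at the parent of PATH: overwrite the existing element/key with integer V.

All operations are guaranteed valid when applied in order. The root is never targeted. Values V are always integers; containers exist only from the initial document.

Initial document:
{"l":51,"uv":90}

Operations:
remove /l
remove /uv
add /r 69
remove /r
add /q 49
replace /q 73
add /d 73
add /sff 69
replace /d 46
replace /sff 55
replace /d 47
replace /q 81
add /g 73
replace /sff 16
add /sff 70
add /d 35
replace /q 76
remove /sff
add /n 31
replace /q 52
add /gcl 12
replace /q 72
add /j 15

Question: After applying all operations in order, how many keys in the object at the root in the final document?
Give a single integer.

After op 1 (remove /l): {"uv":90}
After op 2 (remove /uv): {}
After op 3 (add /r 69): {"r":69}
After op 4 (remove /r): {}
After op 5 (add /q 49): {"q":49}
After op 6 (replace /q 73): {"q":73}
After op 7 (add /d 73): {"d":73,"q":73}
After op 8 (add /sff 69): {"d":73,"q":73,"sff":69}
After op 9 (replace /d 46): {"d":46,"q":73,"sff":69}
After op 10 (replace /sff 55): {"d":46,"q":73,"sff":55}
After op 11 (replace /d 47): {"d":47,"q":73,"sff":55}
After op 12 (replace /q 81): {"d":47,"q":81,"sff":55}
After op 13 (add /g 73): {"d":47,"g":73,"q":81,"sff":55}
After op 14 (replace /sff 16): {"d":47,"g":73,"q":81,"sff":16}
After op 15 (add /sff 70): {"d":47,"g":73,"q":81,"sff":70}
After op 16 (add /d 35): {"d":35,"g":73,"q":81,"sff":70}
After op 17 (replace /q 76): {"d":35,"g":73,"q":76,"sff":70}
After op 18 (remove /sff): {"d":35,"g":73,"q":76}
After op 19 (add /n 31): {"d":35,"g":73,"n":31,"q":76}
After op 20 (replace /q 52): {"d":35,"g":73,"n":31,"q":52}
After op 21 (add /gcl 12): {"d":35,"g":73,"gcl":12,"n":31,"q":52}
After op 22 (replace /q 72): {"d":35,"g":73,"gcl":12,"n":31,"q":72}
After op 23 (add /j 15): {"d":35,"g":73,"gcl":12,"j":15,"n":31,"q":72}
Size at the root: 6

Answer: 6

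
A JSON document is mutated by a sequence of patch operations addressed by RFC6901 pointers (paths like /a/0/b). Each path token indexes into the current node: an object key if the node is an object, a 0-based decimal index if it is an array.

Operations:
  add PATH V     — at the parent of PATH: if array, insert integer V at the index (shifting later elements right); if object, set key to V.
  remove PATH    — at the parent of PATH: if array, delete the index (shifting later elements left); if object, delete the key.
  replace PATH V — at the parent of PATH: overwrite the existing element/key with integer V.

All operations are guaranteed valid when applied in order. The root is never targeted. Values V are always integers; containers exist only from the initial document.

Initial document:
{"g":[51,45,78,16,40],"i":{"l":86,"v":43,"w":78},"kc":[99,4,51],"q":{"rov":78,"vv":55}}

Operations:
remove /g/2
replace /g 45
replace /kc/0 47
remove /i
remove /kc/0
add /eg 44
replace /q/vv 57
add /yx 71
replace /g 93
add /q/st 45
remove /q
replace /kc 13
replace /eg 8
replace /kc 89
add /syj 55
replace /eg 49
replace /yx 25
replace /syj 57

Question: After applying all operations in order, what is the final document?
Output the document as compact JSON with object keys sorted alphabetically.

After op 1 (remove /g/2): {"g":[51,45,16,40],"i":{"l":86,"v":43,"w":78},"kc":[99,4,51],"q":{"rov":78,"vv":55}}
After op 2 (replace /g 45): {"g":45,"i":{"l":86,"v":43,"w":78},"kc":[99,4,51],"q":{"rov":78,"vv":55}}
After op 3 (replace /kc/0 47): {"g":45,"i":{"l":86,"v":43,"w":78},"kc":[47,4,51],"q":{"rov":78,"vv":55}}
After op 4 (remove /i): {"g":45,"kc":[47,4,51],"q":{"rov":78,"vv":55}}
After op 5 (remove /kc/0): {"g":45,"kc":[4,51],"q":{"rov":78,"vv":55}}
After op 6 (add /eg 44): {"eg":44,"g":45,"kc":[4,51],"q":{"rov":78,"vv":55}}
After op 7 (replace /q/vv 57): {"eg":44,"g":45,"kc":[4,51],"q":{"rov":78,"vv":57}}
After op 8 (add /yx 71): {"eg":44,"g":45,"kc":[4,51],"q":{"rov":78,"vv":57},"yx":71}
After op 9 (replace /g 93): {"eg":44,"g":93,"kc":[4,51],"q":{"rov":78,"vv":57},"yx":71}
After op 10 (add /q/st 45): {"eg":44,"g":93,"kc":[4,51],"q":{"rov":78,"st":45,"vv":57},"yx":71}
After op 11 (remove /q): {"eg":44,"g":93,"kc":[4,51],"yx":71}
After op 12 (replace /kc 13): {"eg":44,"g":93,"kc":13,"yx":71}
After op 13 (replace /eg 8): {"eg":8,"g":93,"kc":13,"yx":71}
After op 14 (replace /kc 89): {"eg":8,"g":93,"kc":89,"yx":71}
After op 15 (add /syj 55): {"eg":8,"g":93,"kc":89,"syj":55,"yx":71}
After op 16 (replace /eg 49): {"eg":49,"g":93,"kc":89,"syj":55,"yx":71}
After op 17 (replace /yx 25): {"eg":49,"g":93,"kc":89,"syj":55,"yx":25}
After op 18 (replace /syj 57): {"eg":49,"g":93,"kc":89,"syj":57,"yx":25}

Answer: {"eg":49,"g":93,"kc":89,"syj":57,"yx":25}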